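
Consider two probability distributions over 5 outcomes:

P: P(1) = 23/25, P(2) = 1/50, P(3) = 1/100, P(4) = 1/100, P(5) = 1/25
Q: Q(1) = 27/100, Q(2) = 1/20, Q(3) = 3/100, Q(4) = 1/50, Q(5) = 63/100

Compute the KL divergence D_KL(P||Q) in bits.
1.4158 bits

D_KL(P||Q) = Σ P(x) log₂(P(x)/Q(x))

Computing term by term:
  P(1)·log₂(P(1)/Q(1)) = (23/25)·log₂((23/25)/(27/100)) = 1.62718
  P(2)·log₂(P(2)/Q(2)) = (1/50)·log₂((1/50)/(1/20)) = -0.02644
  P(3)·log₂(P(3)/Q(3)) = (1/100)·log₂((1/100)/(3/100)) = -0.01585
  P(4)·log₂(P(4)/Q(4)) = (1/100)·log₂((1/100)/(1/50)) = -0.01000
  P(5)·log₂(P(5)/Q(5)) = (1/25)·log₂((1/25)/(63/100)) = -0.15909

D_KL(P||Q) = 1.62718 - 0.02644 - 0.01585 - 0.01000 - 0.15909 = 1.41580 ≈ 1.4158 bits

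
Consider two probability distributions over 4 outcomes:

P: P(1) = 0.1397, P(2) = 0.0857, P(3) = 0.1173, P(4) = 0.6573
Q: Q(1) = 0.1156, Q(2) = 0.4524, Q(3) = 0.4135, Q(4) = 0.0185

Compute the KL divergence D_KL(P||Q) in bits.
3.0050 bits

D_KL(P||Q) = Σ P(x) log₂(P(x)/Q(x))

Computing term by term:
  P(1)·log₂(P(1)/Q(1)) = 0.1397·log₂(0.1397/0.1156) = 0.03816
  P(2)·log₂(P(2)/Q(2)) = 0.0857·log₂(0.0857/0.4524) = -0.20570
  P(3)·log₂(P(3)/Q(3)) = 0.1173·log₂(0.1173/0.4135) = -0.21321
  P(4)·log₂(P(4)/Q(4)) = 0.6573·log₂(0.6573/0.0185) = 3.38572

D_KL(P||Q) = 0.03816 - 0.20570 - 0.21321 + 3.38572 = 3.00497 ≈ 3.0050 bits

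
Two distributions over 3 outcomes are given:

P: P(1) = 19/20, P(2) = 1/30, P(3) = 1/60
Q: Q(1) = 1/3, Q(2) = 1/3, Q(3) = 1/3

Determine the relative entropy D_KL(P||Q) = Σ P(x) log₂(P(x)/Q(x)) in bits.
1.2527 bits

D_KL(P||Q) = Σ P(x) log₂(P(x)/Q(x))

Computing term by term:
  P(1)·log₂(P(1)/Q(1)) = (19/20)·log₂((19/20)/(1/3)) = 1.43541
  P(2)·log₂(P(2)/Q(2)) = (1/30)·log₂((1/30)/(1/3)) = -0.11073
  P(3)·log₂(P(3)/Q(3)) = (1/60)·log₂((1/60)/(1/3)) = -0.07203

D_KL(P||Q) = 1.43541 - 0.11073 - 0.07203 = 1.25265 ≈ 1.2527 bits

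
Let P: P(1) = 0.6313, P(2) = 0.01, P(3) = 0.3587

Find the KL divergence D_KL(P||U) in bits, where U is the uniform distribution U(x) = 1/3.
0.5690 bits

U(i) = 1/3 for all i

D_KL(P||U) = Σ P(x) log₂(P(x) / (1/3))
           = Σ P(x) log₂(P(x)) + log₂(3)
           = log₂(3) - H(P)

H(P) = -Σ P(x) log₂(P(x)):
  -P(1)·log₂(P(1)) = -(0.6313)·log₂(0.6313) = 0.41893
  -P(2)·log₂(P(2)) = -(0.01)·log₂(0.01) = 0.06644
  -P(3)·log₂(P(3)) = -(0.3587)·log₂(0.3587) = 0.53057
H(P) = 0.41893 + 0.06644 + 0.53057 = 1.01594 bits

log₂(3) = 1.58496 bits

D_KL(P||U) = 1.58496 - 1.01594 = 0.56902 ≈ 0.5690 bits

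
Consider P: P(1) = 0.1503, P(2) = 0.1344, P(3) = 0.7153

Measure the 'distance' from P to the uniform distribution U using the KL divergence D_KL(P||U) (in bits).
0.4391 bits

U(i) = 1/3 for all i

D_KL(P||U) = Σ P(x) log₂(P(x) / (1/3))
           = Σ P(x) log₂(P(x)) + log₂(3)
           = log₂(3) - H(P)

H(P) = -Σ P(x) log₂(P(x)):
  -P(1)·log₂(P(1)) = -(0.1503)·log₂(0.1503) = 0.41093
  -P(2)·log₂(P(2)) = -(0.1344)·log₂(0.1344) = 0.38914
  -P(3)·log₂(P(3)) = -(0.7153)·log₂(0.7153) = 0.34576
H(P) = 0.41093 + 0.38914 + 0.34576 = 1.14583 bits

log₂(3) = 1.58496 bits

D_KL(P||U) = 1.58496 - 1.14583 = 0.43913 ≈ 0.4391 bits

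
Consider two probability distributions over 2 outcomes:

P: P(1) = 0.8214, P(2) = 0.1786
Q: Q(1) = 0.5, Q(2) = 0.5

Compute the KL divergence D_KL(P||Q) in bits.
0.3230 bits

D_KL(P||Q) = Σ P(x) log₂(P(x)/Q(x))

Computing term by term:
  P(1)·log₂(P(1)/Q(1)) = 0.8214·log₂(0.8214/0.5) = 0.58825
  P(2)·log₂(P(2)/Q(2)) = 0.1786·log₂(0.1786/0.5) = -0.26526

D_KL(P||Q) = 0.58825 - 0.26526 = 0.32299 ≈ 0.3230 bits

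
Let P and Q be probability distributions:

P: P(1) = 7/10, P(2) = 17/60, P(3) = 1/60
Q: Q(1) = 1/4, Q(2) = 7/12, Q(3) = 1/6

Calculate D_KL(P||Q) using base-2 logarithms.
0.6893 bits

D_KL(P||Q) = Σ P(x) log₂(P(x)/Q(x))

Computing term by term:
  P(1)·log₂(P(1)/Q(1)) = (7/10)·log₂((7/10)/(1/4)) = 1.03980
  P(2)·log₂(P(2)/Q(2)) = (17/60)·log₂((17/60)/(7/12)) = -0.29518
  P(3)·log₂(P(3)/Q(3)) = (1/60)·log₂((1/60)/(1/6)) = -0.05537

D_KL(P||Q) = 1.03980 - 0.29518 - 0.05537 = 0.68925 ≈ 0.6893 bits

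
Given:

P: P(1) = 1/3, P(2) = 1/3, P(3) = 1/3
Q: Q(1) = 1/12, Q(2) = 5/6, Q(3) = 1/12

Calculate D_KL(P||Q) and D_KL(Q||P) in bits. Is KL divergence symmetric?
D_KL(P||Q) = 0.8927 bits, D_KL(Q||P) = 0.7683 bits. No, KL divergence is not symmetric.

D_KL(P||Q) = Σ P(x) log₂(P(x)/Q(x))

Computing term by term:
  P(1)·log₂(P(1)/Q(1)) = (1/3)·log₂((1/3)/(1/12)) = 0.66667
  P(2)·log₂(P(2)/Q(2)) = (1/3)·log₂((1/3)/(5/6)) = -0.44064
  P(3)·log₂(P(3)/Q(3)) = (1/3)·log₂((1/3)/(1/12)) = 0.66667

D_KL(P||Q) = 0.66667 - 0.44064 + 0.66667 = 0.89270 ≈ 0.8927 bits

D_KL(Q||P) = Σ Q(x) log₂(Q(x)/P(x))

Computing term by term:
  Q(1)·log₂(Q(1)/P(1)) = (1/12)·log₂((1/12)/(1/3)) = -0.16667
  Q(2)·log₂(Q(2)/P(2)) = (5/6)·log₂((5/6)/(1/3)) = 1.10161
  Q(3)·log₂(Q(3)/P(3)) = (1/12)·log₂((1/12)/(1/3)) = -0.16667

D_KL(Q||P) = -0.16667 + 1.10161 - 0.16667 = 0.76827 ≈ 0.7683 bits

These are NOT equal (difference: 0.1244 bits). KL divergence is asymmetric: D_KL(P||Q) ≠ D_KL(Q||P) in general.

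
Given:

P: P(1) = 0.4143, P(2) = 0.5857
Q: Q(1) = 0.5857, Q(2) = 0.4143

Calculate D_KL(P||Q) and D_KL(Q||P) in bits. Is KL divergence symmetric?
D_KL(P||Q) = 0.0856 bits, D_KL(Q||P) = 0.0856 bits. The two values coincide for this particular pair, but no — KL divergence is not symmetric in general.

D_KL(P||Q) = Σ P(x) log₂(P(x)/Q(x))

Computing term by term:
  P(1)·log₂(P(1)/Q(1)) = 0.4143·log₂(0.4143/0.5857) = -0.20694
  P(2)·log₂(P(2)/Q(2)) = 0.5857·log₂(0.5857/0.4143) = 0.29255

D_KL(P||Q) = -0.20694 + 0.29255 = 0.08561 ≈ 0.0856 bits

D_KL(Q||P) = Σ Q(x) log₂(Q(x)/P(x))

Computing term by term:
  Q(1)·log₂(Q(1)/P(1)) = 0.5857·log₂(0.5857/0.4143) = 0.29255
  Q(2)·log₂(Q(2)/P(2)) = 0.4143·log₂(0.4143/0.5857) = -0.20694

D_KL(Q||P) = 0.29255 - 0.20694 = 0.08561 ≈ 0.0856 bits

These ARE equal here. Q is P with outcomes relabeled (Q(1) = P(2), Q(2) = P(1)) by a relabeling that is its own inverse, so the two sums contain exactly the same terms in a different order. This is a special case — KL divergence is not symmetric in general: D_KL(P||Q) ≠ D_KL(Q||P) for most P, Q.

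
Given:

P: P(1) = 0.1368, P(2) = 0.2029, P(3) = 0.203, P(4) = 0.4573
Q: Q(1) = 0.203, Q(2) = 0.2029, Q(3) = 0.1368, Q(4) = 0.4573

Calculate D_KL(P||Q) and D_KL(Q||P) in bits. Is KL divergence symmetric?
D_KL(P||Q) = 0.0377 bits, D_KL(Q||P) = 0.0377 bits. The two values coincide for this particular pair, but no — KL divergence is not symmetric in general.

D_KL(P||Q) = Σ P(x) log₂(P(x)/Q(x))

Computing term by term:
  P(1)·log₂(P(1)/Q(1)) = 0.1368·log₂(0.1368/0.203) = -0.07790
  P(2)·log₂(P(2)/Q(2)) = 0.2029·log₂(0.2029/0.2029) = 0.00000
  P(3)·log₂(P(3)/Q(3)) = 0.203·log₂(0.203/0.1368) = 0.11559
  P(4)·log₂(P(4)/Q(4)) = 0.4573·log₂(0.4573/0.4573) = 0.00000

D_KL(P||Q) = -0.07790 + 0.00000 + 0.11559 + 0.00000 = 0.03769 ≈ 0.0377 bits

D_KL(Q||P) = Σ Q(x) log₂(Q(x)/P(x))

Computing term by term:
  Q(1)·log₂(Q(1)/P(1)) = 0.203·log₂(0.203/0.1368) = 0.11559
  Q(2)·log₂(Q(2)/P(2)) = 0.2029·log₂(0.2029/0.2029) = 0.00000
  Q(3)·log₂(Q(3)/P(3)) = 0.1368·log₂(0.1368/0.203) = -0.07790
  Q(4)·log₂(Q(4)/P(4)) = 0.4573·log₂(0.4573/0.4573) = 0.00000

D_KL(Q||P) = 0.11559 + 0.00000 - 0.07790 + 0.00000 = 0.03769 ≈ 0.0377 bits

These ARE equal here. Q is P with outcomes relabeled (Q(1) = P(3), Q(3) = P(1)) by a relabeling that is its own inverse, so the two sums contain exactly the same terms in a different order. This is a special case — KL divergence is not symmetric in general: D_KL(P||Q) ≠ D_KL(Q||P) for most P, Q.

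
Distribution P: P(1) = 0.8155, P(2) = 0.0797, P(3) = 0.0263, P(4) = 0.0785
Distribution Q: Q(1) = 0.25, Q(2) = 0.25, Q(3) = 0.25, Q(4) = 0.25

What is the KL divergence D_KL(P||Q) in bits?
1.0430 bits

D_KL(P||Q) = Σ P(x) log₂(P(x)/Q(x))

Computing term by term:
  P(1)·log₂(P(1)/Q(1)) = 0.8155·log₂(0.8155/0.25) = 1.39104
  P(2)·log₂(P(2)/Q(2)) = 0.0797·log₂(0.0797/0.25) = -0.13145
  P(3)·log₂(P(3)/Q(3)) = 0.0263·log₂(0.0263/0.25) = -0.08544
  P(4)·log₂(P(4)/Q(4)) = 0.0785·log₂(0.0785/0.25) = -0.13119

D_KL(P||Q) = 1.39104 - 0.13145 - 0.08544 - 0.13119 = 1.04296 ≈ 1.0430 bits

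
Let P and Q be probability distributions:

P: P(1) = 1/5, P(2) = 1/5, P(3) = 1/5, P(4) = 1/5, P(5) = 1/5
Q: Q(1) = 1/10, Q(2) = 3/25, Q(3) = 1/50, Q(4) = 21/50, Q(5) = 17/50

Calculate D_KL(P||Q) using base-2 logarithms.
0.6446 bits

D_KL(P||Q) = Σ P(x) log₂(P(x)/Q(x))

Computing term by term:
  P(1)·log₂(P(1)/Q(1)) = (1/5)·log₂((1/5)/(1/10)) = 0.20000
  P(2)·log₂(P(2)/Q(2)) = (1/5)·log₂((1/5)/(3/25)) = 0.14739
  P(3)·log₂(P(3)/Q(3)) = (1/5)·log₂((1/5)/(1/50)) = 0.66439
  P(4)·log₂(P(4)/Q(4)) = (1/5)·log₂((1/5)/(21/50)) = -0.21408
  P(5)·log₂(P(5)/Q(5)) = (1/5)·log₂((1/5)/(17/50)) = -0.15311

D_KL(P||Q) = 0.20000 + 0.14739 + 0.66439 - 0.21408 - 0.15311 = 0.64459 ≈ 0.6446 bits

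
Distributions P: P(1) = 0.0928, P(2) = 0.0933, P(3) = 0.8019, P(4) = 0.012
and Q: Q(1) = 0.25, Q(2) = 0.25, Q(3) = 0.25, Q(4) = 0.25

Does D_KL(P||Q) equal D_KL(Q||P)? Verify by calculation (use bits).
D_KL(P||Q) = 1.0305 bits, D_KL(Q||P) = 1.3878 bits. No — D_KL(P||Q) ≠ D_KL(Q||P) for this pair.

D_KL(P||Q) = Σ P(x) log₂(P(x)/Q(x))

Computing term by term:
  P(1)·log₂(P(1)/Q(1)) = 0.0928·log₂(0.0928/0.25) = -0.13268
  P(2)·log₂(P(2)/Q(2)) = 0.0933·log₂(0.0933/0.25) = -0.13267
  P(3)·log₂(P(3)/Q(3)) = 0.8019·log₂(0.8019/0.25) = 1.34839
  P(4)·log₂(P(4)/Q(4)) = 0.012·log₂(0.012/0.25) = -0.05257

D_KL(P||Q) = -0.13268 - 0.13267 + 1.34839 - 0.05257 = 1.03047 ≈ 1.0305 bits

D_KL(Q||P) = Σ Q(x) log₂(Q(x)/P(x))

Computing term by term:
  Q(1)·log₂(Q(1)/P(1)) = 0.25·log₂(0.25/0.0928) = 0.35743
  Q(2)·log₂(Q(2)/P(2)) = 0.25·log₂(0.25/0.0933) = 0.35549
  Q(3)·log₂(Q(3)/P(3)) = 0.25·log₂(0.25/0.8019) = -0.42037
  Q(4)·log₂(Q(4)/P(4)) = 0.25·log₂(0.25/0.012) = 1.09521

D_KL(Q||P) = 0.35743 + 0.35549 - 0.42037 + 1.09521 = 1.38776 ≈ 1.3878 bits

These are NOT equal (difference: 0.3573 bits). KL divergence is asymmetric: D_KL(P||Q) ≠ D_KL(Q||P) in general.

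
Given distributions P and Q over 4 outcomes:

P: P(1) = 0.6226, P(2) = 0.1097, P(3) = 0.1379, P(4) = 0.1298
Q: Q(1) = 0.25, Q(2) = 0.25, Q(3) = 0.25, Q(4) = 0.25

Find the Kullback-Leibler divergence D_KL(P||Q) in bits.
0.4481 bits

D_KL(P||Q) = Σ P(x) log₂(P(x)/Q(x))

Computing term by term:
  P(1)·log₂(P(1)/Q(1)) = 0.6226·log₂(0.6226/0.25) = 0.81958
  P(2)·log₂(P(2)/Q(2)) = 0.1097·log₂(0.1097/0.25) = -0.13036
  P(3)·log₂(P(3)/Q(3)) = 0.1379·log₂(0.1379/0.25) = -0.11836
  P(4)·log₂(P(4)/Q(4)) = 0.1298·log₂(0.1298/0.25) = -0.12274

D_KL(P||Q) = 0.81958 - 0.13036 - 0.11836 - 0.12274 = 0.44812 ≈ 0.4481 bits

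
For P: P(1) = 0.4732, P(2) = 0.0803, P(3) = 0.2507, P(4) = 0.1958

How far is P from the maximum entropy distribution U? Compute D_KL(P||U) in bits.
0.2360 bits

U(i) = 1/4 for all i

D_KL(P||U) = Σ P(x) log₂(P(x) / (1/4))
           = Σ P(x) log₂(P(x)) + log₂(4)
           = log₂(4) - H(P)

H(P) = -Σ P(x) log₂(P(x)):
  -P(1)·log₂(P(1)) = -(0.4732)·log₂(0.4732) = 0.51081
  -P(2)·log₂(P(2)) = -(0.0803)·log₂(0.0803) = 0.29217
  -P(3)·log₂(P(3)) = -(0.2507)·log₂(0.2507) = 0.50039
  -P(4)·log₂(P(4)) = -(0.1958)·log₂(0.1958) = 0.46063
H(P) = 0.51081 + 0.29217 + 0.50039 + 0.46063 = 1.76400 bits

log₂(4) = 2.00000 bits

D_KL(P||U) = 2.00000 - 1.76400 = 0.23600 ≈ 0.2360 bits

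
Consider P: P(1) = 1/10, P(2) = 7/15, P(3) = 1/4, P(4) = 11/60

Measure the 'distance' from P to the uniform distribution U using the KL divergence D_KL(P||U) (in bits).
0.2060 bits

U(i) = 1/4 for all i

D_KL(P||U) = Σ P(x) log₂(P(x) / (1/4))
           = Σ P(x) log₂(P(x)) + log₂(4)
           = log₂(4) - H(P)

H(P) = -Σ P(x) log₂(P(x)):
  -P(1)·log₂(P(1)) = -(1/10)·log₂(1/10) = 0.33219
  -P(2)·log₂(P(2)) = -(7/15)·log₂(7/15) = 0.51312
  -P(3)·log₂(P(3)) = -(1/4)·log₂(1/4) = 0.50000
  -P(4)·log₂(P(4)) = -(11/60)·log₂(11/60) = 0.44870
H(P) = 0.33219 + 0.51312 + 0.50000 + 0.44870 = 1.79401 bits

log₂(4) = 2.00000 bits

D_KL(P||U) = 2.00000 - 1.79401 = 0.20599 ≈ 0.2060 bits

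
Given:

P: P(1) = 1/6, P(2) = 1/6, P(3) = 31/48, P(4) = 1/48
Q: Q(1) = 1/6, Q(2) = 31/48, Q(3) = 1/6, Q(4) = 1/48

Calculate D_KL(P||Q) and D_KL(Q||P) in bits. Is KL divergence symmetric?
D_KL(P||Q) = 0.9364 bits, D_KL(Q||P) = 0.9364 bits. The two values coincide for this particular pair, but no — KL divergence is not symmetric in general.

D_KL(P||Q) = Σ P(x) log₂(P(x)/Q(x))

Computing term by term:
  P(1)·log₂(P(1)/Q(1)) = (1/6)·log₂((1/6)/(1/6)) = 0.00000
  P(2)·log₂(P(2)/Q(2)) = (1/6)·log₂((1/6)/(31/48)) = -0.32570
  P(3)·log₂(P(3)/Q(3)) = (31/48)·log₂((31/48)/(1/6)) = 1.26209
  P(4)·log₂(P(4)/Q(4)) = (1/48)·log₂((1/48)/(1/48)) = 0.00000

D_KL(P||Q) = 0.00000 - 0.32570 + 1.26209 + 0.00000 = 0.93639 ≈ 0.9364 bits

D_KL(Q||P) = Σ Q(x) log₂(Q(x)/P(x))

Computing term by term:
  Q(1)·log₂(Q(1)/P(1)) = (1/6)·log₂((1/6)/(1/6)) = 0.00000
  Q(2)·log₂(Q(2)/P(2)) = (31/48)·log₂((31/48)/(1/6)) = 1.26209
  Q(3)·log₂(Q(3)/P(3)) = (1/6)·log₂((1/6)/(31/48)) = -0.32570
  Q(4)·log₂(Q(4)/P(4)) = (1/48)·log₂((1/48)/(1/48)) = 0.00000

D_KL(Q||P) = 0.00000 + 1.26209 - 0.32570 + 0.00000 = 0.93639 ≈ 0.9364 bits

These ARE equal here. Q is P with outcomes relabeled (Q(2) = P(3), Q(3) = P(2)) by a relabeling that is its own inverse, so the two sums contain exactly the same terms in a different order. This is a special case — KL divergence is not symmetric in general: D_KL(P||Q) ≠ D_KL(Q||P) for most P, Q.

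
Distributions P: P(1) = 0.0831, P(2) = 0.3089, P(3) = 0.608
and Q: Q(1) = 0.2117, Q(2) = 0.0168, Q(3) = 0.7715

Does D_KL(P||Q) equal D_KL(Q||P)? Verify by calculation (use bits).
D_KL(P||Q) = 0.9766 bits, D_KL(Q||P) = 0.4801 bits. No — D_KL(P||Q) ≠ D_KL(Q||P) for this pair.

D_KL(P||Q) = Σ P(x) log₂(P(x)/Q(x))

Computing term by term:
  P(1)·log₂(P(1)/Q(1)) = 0.0831·log₂(0.0831/0.2117) = -0.11211
  P(2)·log₂(P(2)/Q(2)) = 0.3089·log₂(0.3089/0.0168) = 1.29757
  P(3)·log₂(P(3)/Q(3)) = 0.608·log₂(0.608/0.7715) = -0.20891

D_KL(P||Q) = -0.11211 + 1.29757 - 0.20891 = 0.97655 ≈ 0.9766 bits

D_KL(Q||P) = Σ Q(x) log₂(Q(x)/P(x))

Computing term by term:
  Q(1)·log₂(Q(1)/P(1)) = 0.2117·log₂(0.2117/0.0831) = 0.28560
  Q(2)·log₂(Q(2)/P(2)) = 0.0168·log₂(0.0168/0.3089) = -0.07057
  Q(3)·log₂(Q(3)/P(3)) = 0.7715·log₂(0.7715/0.608) = 0.26508

D_KL(Q||P) = 0.28560 - 0.07057 + 0.26508 = 0.48011 ≈ 0.4801 bits

These are NOT equal (difference: 0.4965 bits). KL divergence is asymmetric: D_KL(P||Q) ≠ D_KL(Q||P) in general.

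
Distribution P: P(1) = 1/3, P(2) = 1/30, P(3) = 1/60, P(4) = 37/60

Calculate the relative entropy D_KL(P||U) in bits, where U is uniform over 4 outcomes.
0.7796 bits

U(i) = 1/4 for all i

D_KL(P||U) = Σ P(x) log₂(P(x) / (1/4))
           = Σ P(x) log₂(P(x)) + log₂(4)
           = log₂(4) - H(P)

H(P) = -Σ P(x) log₂(P(x)):
  -P(1)·log₂(P(1)) = -(1/3)·log₂(1/3) = 0.52832
  -P(2)·log₂(P(2)) = -(1/30)·log₂(1/30) = 0.16356
  -P(3)·log₂(P(3)) = -(1/60)·log₂(1/60) = 0.09845
  -P(4)·log₂(P(4)) = -(37/60)·log₂(37/60) = 0.43009
H(P) = 0.52832 + 0.16356 + 0.09845 + 0.43009 = 1.22042 bits

log₂(4) = 2.00000 bits

D_KL(P||U) = 2.00000 - 1.22042 = 0.77958 ≈ 0.7796 bits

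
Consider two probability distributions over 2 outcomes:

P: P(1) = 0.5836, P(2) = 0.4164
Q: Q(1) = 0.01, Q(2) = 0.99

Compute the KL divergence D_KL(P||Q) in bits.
2.9037 bits

D_KL(P||Q) = Σ P(x) log₂(P(x)/Q(x))

Computing term by term:
  P(1)·log₂(P(1)/Q(1)) = 0.5836·log₂(0.5836/0.01) = 3.42393
  P(2)·log₂(P(2)/Q(2)) = 0.4164·log₂(0.4164/0.99) = -0.52027

D_KL(P||Q) = 3.42393 - 0.52027 = 2.90366 ≈ 2.9037 bits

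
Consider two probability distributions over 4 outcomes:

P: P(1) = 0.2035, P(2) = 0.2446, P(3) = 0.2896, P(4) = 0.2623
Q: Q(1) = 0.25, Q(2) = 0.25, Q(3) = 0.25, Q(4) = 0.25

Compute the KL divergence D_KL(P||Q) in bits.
0.0115 bits

D_KL(P||Q) = Σ P(x) log₂(P(x)/Q(x))

Computing term by term:
  P(1)·log₂(P(1)/Q(1)) = 0.2035·log₂(0.2035/0.25) = -0.06042
  P(2)·log₂(P(2)/Q(2)) = 0.2446·log₂(0.2446/0.25) = -0.00771
  P(3)·log₂(P(3)/Q(3)) = 0.2896·log₂(0.2896/0.25) = 0.06143
  P(4)·log₂(P(4)/Q(4)) = 0.2623·log₂(0.2623/0.25) = 0.01817

D_KL(P||Q) = -0.06042 - 0.00771 + 0.06143 + 0.01817 = 0.01147 ≈ 0.0115 bits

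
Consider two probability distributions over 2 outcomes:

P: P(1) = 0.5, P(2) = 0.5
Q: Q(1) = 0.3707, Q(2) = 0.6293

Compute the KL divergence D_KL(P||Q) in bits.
0.0499 bits

D_KL(P||Q) = Σ P(x) log₂(P(x)/Q(x))

Computing term by term:
  P(1)·log₂(P(1)/Q(1)) = 0.5·log₂(0.5/0.3707) = 0.21584
  P(2)·log₂(P(2)/Q(2)) = 0.5·log₂(0.5/0.6293) = -0.16591

D_KL(P||Q) = 0.21584 - 0.16591 = 0.04993 ≈ 0.0499 bits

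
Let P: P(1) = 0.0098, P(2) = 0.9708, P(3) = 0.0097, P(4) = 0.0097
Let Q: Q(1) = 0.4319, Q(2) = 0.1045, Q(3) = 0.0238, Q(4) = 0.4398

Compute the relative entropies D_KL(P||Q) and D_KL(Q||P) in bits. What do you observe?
D_KL(P||Q) = 3.0023 bits, D_KL(Q||P) = 4.4738 bits. The two directions give different values (D_KL(Q||P) exceeds D_KL(P||Q) by 1.4715 bits): KL divergence is asymmetric.

D_KL(P||Q) = Σ P(x) log₂(P(x)/Q(x))

Computing term by term:
  P(1)·log₂(P(1)/Q(1)) = 0.0098·log₂(0.0098/0.4319) = -0.05353
  P(2)·log₂(P(2)/Q(2)) = 0.9708·log₂(0.9708/0.1045) = 3.12177
  P(3)·log₂(P(3)/Q(3)) = 0.0097·log₂(0.0097/0.0238) = -0.01256
  P(4)·log₂(P(4)/Q(4)) = 0.0097·log₂(0.0097/0.4398) = -0.05338

D_KL(P||Q) = -0.05353 + 3.12177 - 0.01256 - 0.05338 = 3.00230 ≈ 3.0023 bits

D_KL(Q||P) = Σ Q(x) log₂(Q(x)/P(x))

Computing term by term:
  Q(1)·log₂(Q(1)/P(1)) = 0.4319·log₂(0.4319/0.0098) = 2.35894
  Q(2)·log₂(Q(2)/P(2)) = 0.1045·log₂(0.1045/0.9708) = -0.33604
  Q(3)·log₂(Q(3)/P(3)) = 0.0238·log₂(0.0238/0.0097) = 0.03082
  Q(4)·log₂(Q(4)/P(4)) = 0.4398·log₂(0.4398/0.0097) = 2.42010

D_KL(Q||P) = 2.35894 - 0.33604 + 0.03082 + 2.42010 = 4.47382 ≈ 4.4738 bits

These are NOT equal (difference: 1.4715 bits). KL divergence is asymmetric: D_KL(P||Q) ≠ D_KL(Q||P) in general.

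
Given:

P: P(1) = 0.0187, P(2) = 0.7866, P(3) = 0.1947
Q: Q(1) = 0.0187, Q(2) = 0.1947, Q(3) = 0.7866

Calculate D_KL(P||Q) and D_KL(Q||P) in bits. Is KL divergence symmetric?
D_KL(P||Q) = 1.1923 bits, D_KL(Q||P) = 1.1923 bits. The two values coincide for this particular pair, but no — KL divergence is not symmetric in general.

D_KL(P||Q) = Σ P(x) log₂(P(x)/Q(x))

Computing term by term:
  P(1)·log₂(P(1)/Q(1)) = 0.0187·log₂(0.0187/0.0187) = 0.00000
  P(2)·log₂(P(2)/Q(2)) = 0.7866·log₂(0.7866/0.1947) = 1.58451
  P(3)·log₂(P(3)/Q(3)) = 0.1947·log₂(0.1947/0.7866) = -0.39220

D_KL(P||Q) = 0.00000 + 1.58451 - 0.39220 = 1.19231 ≈ 1.1923 bits

D_KL(Q||P) = Σ Q(x) log₂(Q(x)/P(x))

Computing term by term:
  Q(1)·log₂(Q(1)/P(1)) = 0.0187·log₂(0.0187/0.0187) = 0.00000
  Q(2)·log₂(Q(2)/P(2)) = 0.1947·log₂(0.1947/0.7866) = -0.39220
  Q(3)·log₂(Q(3)/P(3)) = 0.7866·log₂(0.7866/0.1947) = 1.58451

D_KL(Q||P) = 0.00000 - 0.39220 + 1.58451 = 1.19231 ≈ 1.1923 bits

These ARE equal here. Q is P with outcomes relabeled (Q(2) = P(3), Q(3) = P(2)) by a relabeling that is its own inverse, so the two sums contain exactly the same terms in a different order. This is a special case — KL divergence is not symmetric in general: D_KL(P||Q) ≠ D_KL(Q||P) for most P, Q.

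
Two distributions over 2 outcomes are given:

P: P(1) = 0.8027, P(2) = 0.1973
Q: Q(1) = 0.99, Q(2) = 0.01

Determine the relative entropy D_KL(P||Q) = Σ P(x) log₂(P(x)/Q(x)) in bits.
0.6060 bits

D_KL(P||Q) = Σ P(x) log₂(P(x)/Q(x))

Computing term by term:
  P(1)·log₂(P(1)/Q(1)) = 0.8027·log₂(0.8027/0.99) = -0.24287
  P(2)·log₂(P(2)/Q(2)) = 0.1973·log₂(0.1973/0.01) = 0.84885

D_KL(P||Q) = -0.24287 + 0.84885 = 0.60598 ≈ 0.6060 bits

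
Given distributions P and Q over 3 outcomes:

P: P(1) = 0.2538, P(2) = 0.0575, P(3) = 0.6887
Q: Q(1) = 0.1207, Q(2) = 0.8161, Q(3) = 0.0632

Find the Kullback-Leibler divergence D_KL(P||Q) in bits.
2.4253 bits

D_KL(P||Q) = Σ P(x) log₂(P(x)/Q(x))

Computing term by term:
  P(1)·log₂(P(1)/Q(1)) = 0.2538·log₂(0.2538/0.1207) = 0.27214
  P(2)·log₂(P(2)/Q(2)) = 0.0575·log₂(0.0575/0.8161) = -0.22006
  P(3)·log₂(P(3)/Q(3)) = 0.6887·log₂(0.6887/0.0632) = 2.37318

D_KL(P||Q) = 0.27214 - 0.22006 + 2.37318 = 2.42526 ≈ 2.4253 bits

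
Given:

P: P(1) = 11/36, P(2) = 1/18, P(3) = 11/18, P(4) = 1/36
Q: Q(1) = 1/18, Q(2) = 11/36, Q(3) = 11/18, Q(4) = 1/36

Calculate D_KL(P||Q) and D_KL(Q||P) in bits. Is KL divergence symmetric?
D_KL(P||Q) = 0.6149 bits, D_KL(Q||P) = 0.6149 bits. The two values coincide for this particular pair, but no — KL divergence is not symmetric in general.

D_KL(P||Q) = Σ P(x) log₂(P(x)/Q(x))

Computing term by term:
  P(1)·log₂(P(1)/Q(1)) = (11/36)·log₂((11/36)/(1/18)) = 0.75149
  P(2)·log₂(P(2)/Q(2)) = (1/18)·log₂((1/18)/(11/36)) = -0.13664
  P(3)·log₂(P(3)/Q(3)) = (11/18)·log₂((11/18)/(11/18)) = 0.00000
  P(4)·log₂(P(4)/Q(4)) = (1/36)·log₂((1/36)/(1/36)) = 0.00000

D_KL(P||Q) = 0.75149 - 0.13664 + 0.00000 + 0.00000 = 0.61485 ≈ 0.6149 bits

D_KL(Q||P) = Σ Q(x) log₂(Q(x)/P(x))

Computing term by term:
  Q(1)·log₂(Q(1)/P(1)) = (1/18)·log₂((1/18)/(11/36)) = -0.13664
  Q(2)·log₂(Q(2)/P(2)) = (11/36)·log₂((11/36)/(1/18)) = 0.75149
  Q(3)·log₂(Q(3)/P(3)) = (11/18)·log₂((11/18)/(11/18)) = 0.00000
  Q(4)·log₂(Q(4)/P(4)) = (1/36)·log₂((1/36)/(1/36)) = 0.00000

D_KL(Q||P) = -0.13664 + 0.75149 + 0.00000 + 0.00000 = 0.61485 ≈ 0.6149 bits

These ARE equal here. Q is P with outcomes relabeled (Q(1) = P(2), Q(2) = P(1)) by a relabeling that is its own inverse, so the two sums contain exactly the same terms in a different order. This is a special case — KL divergence is not symmetric in general: D_KL(P||Q) ≠ D_KL(Q||P) for most P, Q.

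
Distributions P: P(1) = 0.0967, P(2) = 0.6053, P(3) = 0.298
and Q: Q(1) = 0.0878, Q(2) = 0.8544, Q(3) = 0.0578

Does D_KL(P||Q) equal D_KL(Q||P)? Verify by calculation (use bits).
D_KL(P||Q) = 0.4176 bits, D_KL(Q||P) = 0.2759 bits. No — D_KL(P||Q) ≠ D_KL(Q||P) for this pair.

D_KL(P||Q) = Σ P(x) log₂(P(x)/Q(x))

Computing term by term:
  P(1)·log₂(P(1)/Q(1)) = 0.0967·log₂(0.0967/0.0878) = 0.01347
  P(2)·log₂(P(2)/Q(2)) = 0.6053·log₂(0.6053/0.8544) = -0.30099
  P(3)·log₂(P(3)/Q(3)) = 0.298·log₂(0.298/0.0578) = 0.70512

D_KL(P||Q) = 0.01347 - 0.30099 + 0.70512 = 0.41760 ≈ 0.4176 bits

D_KL(Q||P) = Σ Q(x) log₂(Q(x)/P(x))

Computing term by term:
  Q(1)·log₂(Q(1)/P(1)) = 0.0878·log₂(0.0878/0.0967) = -0.01223
  Q(2)·log₂(Q(2)/P(2)) = 0.8544·log₂(0.8544/0.6053) = 0.42486
  Q(3)·log₂(Q(3)/P(3)) = 0.0578·log₂(0.0578/0.298) = -0.13676

D_KL(Q||P) = -0.01223 + 0.42486 - 0.13676 = 0.27587 ≈ 0.2759 bits

These are NOT equal (difference: 0.1417 bits). KL divergence is asymmetric: D_KL(P||Q) ≠ D_KL(Q||P) in general.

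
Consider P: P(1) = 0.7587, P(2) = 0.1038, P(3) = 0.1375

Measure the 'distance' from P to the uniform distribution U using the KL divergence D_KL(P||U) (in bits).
0.5499 bits

U(i) = 1/3 for all i

D_KL(P||U) = Σ P(x) log₂(P(x) / (1/3))
           = Σ P(x) log₂(P(x)) + log₂(3)
           = log₂(3) - H(P)

H(P) = -Σ P(x) log₂(P(x)):
  -P(1)·log₂(P(1)) = -(0.7587)·log₂(0.7587) = 0.30226
  -P(2)·log₂(P(2)) = -(0.1038)·log₂(0.1038) = 0.33923
  -P(3)·log₂(P(3)) = -(0.1375)·log₂(0.1375) = 0.39359
H(P) = 0.30226 + 0.33923 + 0.39359 = 1.03508 bits

log₂(3) = 1.58496 bits

D_KL(P||U) = 1.58496 - 1.03508 = 0.54988 ≈ 0.5499 bits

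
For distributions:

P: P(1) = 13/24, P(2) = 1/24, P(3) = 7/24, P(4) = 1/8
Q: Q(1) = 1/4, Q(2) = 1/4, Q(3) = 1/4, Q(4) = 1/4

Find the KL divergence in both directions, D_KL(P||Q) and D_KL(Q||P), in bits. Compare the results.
D_KL(P||Q) = 0.4364 bits, D_KL(Q||P) = 0.5618 bits. D_KL(Q||P) is larger than D_KL(P||Q) by 0.1254 bits; the two directions differ.

D_KL(P||Q) = Σ P(x) log₂(P(x)/Q(x))

Computing term by term:
  P(1)·log₂(P(1)/Q(1)) = (13/24)·log₂((13/24)/(1/4)) = 0.60422
  P(2)·log₂(P(2)/Q(2)) = (1/24)·log₂((1/24)/(1/4)) = -0.10771
  P(3)·log₂(P(3)/Q(3)) = (7/24)·log₂((7/24)/(1/4)) = 0.06486
  P(4)·log₂(P(4)/Q(4)) = (1/8)·log₂((1/8)/(1/4)) = -0.12500

D_KL(P||Q) = 0.60422 - 0.10771 + 0.06486 - 0.12500 = 0.43637 ≈ 0.4364 bits

D_KL(Q||P) = Σ Q(x) log₂(Q(x)/P(x))

Computing term by term:
  Q(1)·log₂(Q(1)/P(1)) = (1/4)·log₂((1/4)/(13/24)) = -0.27887
  Q(2)·log₂(Q(2)/P(2)) = (1/4)·log₂((1/4)/(1/24)) = 0.64624
  Q(3)·log₂(Q(3)/P(3)) = (1/4)·log₂((1/4)/(7/24)) = -0.05560
  Q(4)·log₂(Q(4)/P(4)) = (1/4)·log₂((1/4)/(1/8)) = 0.25000

D_KL(Q||P) = -0.27887 + 0.64624 - 0.05560 + 0.25000 = 0.56177 ≈ 0.5618 bits

These are NOT equal (difference: 0.1254 bits). KL divergence is asymmetric: D_KL(P||Q) ≠ D_KL(Q||P) in general.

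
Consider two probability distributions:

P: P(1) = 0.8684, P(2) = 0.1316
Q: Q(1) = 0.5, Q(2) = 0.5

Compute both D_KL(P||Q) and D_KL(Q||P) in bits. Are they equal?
D_KL(P||Q) = 0.4382 bits, D_KL(Q||P) = 0.5647 bits. No, they are not equal.

D_KL(P||Q) = Σ P(x) log₂(P(x)/Q(x))

Computing term by term:
  P(1)·log₂(P(1)/Q(1)) = 0.8684·log₂(0.8684/0.5) = 0.69162
  P(2)·log₂(P(2)/Q(2)) = 0.1316·log₂(0.1316/0.5) = -0.25343

D_KL(P||Q) = 0.69162 - 0.25343 = 0.43819 ≈ 0.4382 bits

D_KL(Q||P) = Σ Q(x) log₂(Q(x)/P(x))

Computing term by term:
  Q(1)·log₂(Q(1)/P(1)) = 0.5·log₂(0.5/0.8684) = -0.39822
  Q(2)·log₂(Q(2)/P(2)) = 0.5·log₂(0.5/0.1316) = 0.96288

D_KL(Q||P) = -0.39822 + 0.96288 = 0.56466 ≈ 0.5647 bits

These are NOT equal (difference: 0.1265 bits). KL divergence is asymmetric: D_KL(P||Q) ≠ D_KL(Q||P) in general.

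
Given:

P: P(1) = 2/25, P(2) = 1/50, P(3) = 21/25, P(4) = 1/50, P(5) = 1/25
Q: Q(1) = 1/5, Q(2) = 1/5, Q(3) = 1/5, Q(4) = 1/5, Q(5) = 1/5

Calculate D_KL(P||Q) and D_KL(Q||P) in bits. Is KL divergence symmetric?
D_KL(P||Q) = 1.4076 bits, D_KL(Q||P) = 1.6435 bits. No, KL divergence is not symmetric.

D_KL(P||Q) = Σ P(x) log₂(P(x)/Q(x))

Computing term by term:
  P(1)·log₂(P(1)/Q(1)) = (2/25)·log₂((2/25)/(1/5)) = -0.10575
  P(2)·log₂(P(2)/Q(2)) = (1/50)·log₂((1/50)/(1/5)) = -0.06644
  P(3)·log₂(P(3)/Q(3)) = (21/25)·log₂((21/25)/(1/5)) = 1.73913
  P(4)·log₂(P(4)/Q(4)) = (1/50)·log₂((1/50)/(1/5)) = -0.06644
  P(5)·log₂(P(5)/Q(5)) = (1/25)·log₂((1/25)/(1/5)) = -0.09288

D_KL(P||Q) = -0.10575 - 0.06644 + 1.73913 - 0.06644 - 0.09288 = 1.40762 ≈ 1.4076 bits

D_KL(Q||P) = Σ Q(x) log₂(Q(x)/P(x))

Computing term by term:
  Q(1)·log₂(Q(1)/P(1)) = (1/5)·log₂((1/5)/(2/25)) = 0.26439
  Q(2)·log₂(Q(2)/P(2)) = (1/5)·log₂((1/5)/(1/50)) = 0.66439
  Q(3)·log₂(Q(3)/P(3)) = (1/5)·log₂((1/5)/(21/25)) = -0.41408
  Q(4)·log₂(Q(4)/P(4)) = (1/5)·log₂((1/5)/(1/50)) = 0.66439
  Q(5)·log₂(Q(5)/P(5)) = (1/5)·log₂((1/5)/(1/25)) = 0.46439

D_KL(Q||P) = 0.26439 + 0.66439 - 0.41408 + 0.66439 + 0.46439 = 1.64348 ≈ 1.6435 bits

These are NOT equal (difference: 0.2359 bits). KL divergence is asymmetric: D_KL(P||Q) ≠ D_KL(Q||P) in general.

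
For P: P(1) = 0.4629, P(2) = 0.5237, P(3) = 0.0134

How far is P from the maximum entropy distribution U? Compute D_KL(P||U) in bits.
0.4985 bits

U(i) = 1/3 for all i

D_KL(P||U) = Σ P(x) log₂(P(x) / (1/3))
           = Σ P(x) log₂(P(x)) + log₂(3)
           = log₂(3) - H(P)

H(P) = -Σ P(x) log₂(P(x)):
  -P(1)·log₂(P(1)) = -(0.4629)·log₂(0.4629) = 0.51439
  -P(2)·log₂(P(2)) = -(0.5237)·log₂(0.5237) = 0.48871
  -P(3)·log₂(P(3)) = -(0.0134)·log₂(0.0134) = 0.08337
H(P) = 0.51439 + 0.48871 + 0.08337 = 1.08647 bits

log₂(3) = 1.58496 bits

D_KL(P||U) = 1.58496 - 1.08647 = 0.49849 ≈ 0.4985 bits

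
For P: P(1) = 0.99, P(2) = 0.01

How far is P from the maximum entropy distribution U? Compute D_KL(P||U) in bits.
0.9192 bits

U(i) = 1/2 for all i

D_KL(P||U) = Σ P(x) log₂(P(x) / (1/2))
           = Σ P(x) log₂(P(x)) + log₂(2)
           = log₂(2) - H(P)

H(P) = -Σ P(x) log₂(P(x)):
  -P(1)·log₂(P(1)) = -(0.99)·log₂(0.99) = 0.01435
  -P(2)·log₂(P(2)) = -(0.01)·log₂(0.01) = 0.06644
H(P) = 0.01435 + 0.06644 = 0.08079 bits

log₂(2) = 1.00000 bits

D_KL(P||U) = 1.00000 - 0.08079 = 0.91921 ≈ 0.9192 bits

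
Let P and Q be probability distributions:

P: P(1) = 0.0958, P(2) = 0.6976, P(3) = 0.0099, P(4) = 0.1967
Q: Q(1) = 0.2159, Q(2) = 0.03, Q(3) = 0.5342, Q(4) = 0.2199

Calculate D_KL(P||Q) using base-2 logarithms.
2.9658 bits

D_KL(P||Q) = Σ P(x) log₂(P(x)/Q(x))

Computing term by term:
  P(1)·log₂(P(1)/Q(1)) = 0.0958·log₂(0.0958/0.2159) = -0.11230
  P(2)·log₂(P(2)/Q(2)) = 0.6976·log₂(0.6976/0.03) = 3.16666
  P(3)·log₂(P(3)/Q(3)) = 0.0099·log₂(0.0099/0.5342) = -0.05696
  P(4)·log₂(P(4)/Q(4)) = 0.1967·log₂(0.1967/0.2199) = -0.03164

D_KL(P||Q) = -0.11230 + 3.16666 - 0.05696 - 0.03164 = 2.96576 ≈ 2.9658 bits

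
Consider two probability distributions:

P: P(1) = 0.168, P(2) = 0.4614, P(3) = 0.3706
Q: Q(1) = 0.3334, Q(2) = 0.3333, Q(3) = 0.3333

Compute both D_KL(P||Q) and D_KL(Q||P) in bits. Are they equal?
D_KL(P||Q) = 0.1071 bits, D_KL(Q||P) = 0.1223 bits. No, they are not equal.

D_KL(P||Q) = Σ P(x) log₂(P(x)/Q(x))

Computing term by term:
  P(1)·log₂(P(1)/Q(1)) = 0.168·log₂(0.168/0.3334) = -0.16612
  P(2)·log₂(P(2)/Q(2)) = 0.4614·log₂(0.4614/0.3333) = 0.21649
  P(3)·log₂(P(3)/Q(3)) = 0.3706·log₂(0.3706/0.3333) = 0.05672

D_KL(P||Q) = -0.16612 + 0.21649 + 0.05672 = 0.10709 ≈ 0.1071 bits

D_KL(Q||P) = Σ Q(x) log₂(Q(x)/P(x))

Computing term by term:
  Q(1)·log₂(Q(1)/P(1)) = 0.3334·log₂(0.3334/0.168) = 0.32966
  Q(2)·log₂(Q(2)/P(2)) = 0.3333·log₂(0.3333/0.4614) = -0.15638
  Q(3)·log₂(Q(3)/P(3)) = 0.3333·log₂(0.3333/0.3706) = -0.05101

D_KL(Q||P) = 0.32966 - 0.15638 - 0.05101 = 0.12227 ≈ 0.1223 bits

These are NOT equal (difference: 0.0152 bits). KL divergence is asymmetric: D_KL(P||Q) ≠ D_KL(Q||P) in general.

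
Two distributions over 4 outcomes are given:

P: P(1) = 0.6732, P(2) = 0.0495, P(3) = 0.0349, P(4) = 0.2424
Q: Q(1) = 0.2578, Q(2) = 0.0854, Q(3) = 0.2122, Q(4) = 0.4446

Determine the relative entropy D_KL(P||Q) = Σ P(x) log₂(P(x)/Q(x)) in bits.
0.5903 bits

D_KL(P||Q) = Σ P(x) log₂(P(x)/Q(x))

Computing term by term:
  P(1)·log₂(P(1)/Q(1)) = 0.6732·log₂(0.6732/0.2578) = 0.93224
  P(2)·log₂(P(2)/Q(2)) = 0.0495·log₂(0.0495/0.0854) = -0.03895
  P(3)·log₂(P(3)/Q(3)) = 0.0349·log₂(0.0349/0.2122) = -0.09088
  P(4)·log₂(P(4)/Q(4)) = 0.2424·log₂(0.2424/0.4446) = -0.21213

D_KL(P||Q) = 0.93224 - 0.03895 - 0.09088 - 0.21213 = 0.59028 ≈ 0.5903 bits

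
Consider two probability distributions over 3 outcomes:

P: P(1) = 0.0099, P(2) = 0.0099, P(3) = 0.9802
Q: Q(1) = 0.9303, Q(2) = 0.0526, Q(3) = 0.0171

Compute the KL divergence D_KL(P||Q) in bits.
5.6366 bits

D_KL(P||Q) = Σ P(x) log₂(P(x)/Q(x))

Computing term by term:
  P(1)·log₂(P(1)/Q(1)) = 0.0099·log₂(0.0099/0.9303) = -0.06489
  P(2)·log₂(P(2)/Q(2)) = 0.0099·log₂(0.0099/0.0526) = -0.02385
  P(3)·log₂(P(3)/Q(3)) = 0.9802·log₂(0.9802/0.0171) = 5.72536

D_KL(P||Q) = -0.06489 - 0.02385 + 5.72536 = 5.63662 ≈ 5.6366 bits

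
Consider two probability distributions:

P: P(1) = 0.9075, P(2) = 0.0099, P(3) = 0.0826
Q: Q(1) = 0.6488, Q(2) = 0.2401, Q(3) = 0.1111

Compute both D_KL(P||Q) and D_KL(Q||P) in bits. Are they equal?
D_KL(P||Q) = 0.3585 bits, D_KL(Q||P) = 0.8379 bits. No, they are not equal.

D_KL(P||Q) = Σ P(x) log₂(P(x)/Q(x))

Computing term by term:
  P(1)·log₂(P(1)/Q(1)) = 0.9075·log₂(0.9075/0.6488) = 0.43934
  P(2)·log₂(P(2)/Q(2)) = 0.0099·log₂(0.0099/0.2401) = -0.04554
  P(3)·log₂(P(3)/Q(3)) = 0.0826·log₂(0.0826/0.1111) = -0.03532

D_KL(P||Q) = 0.43934 - 0.04554 - 0.03532 = 0.35848 ≈ 0.3585 bits

D_KL(Q||P) = Σ Q(x) log₂(Q(x)/P(x))

Computing term by term:
  Q(1)·log₂(Q(1)/P(1)) = 0.6488·log₂(0.6488/0.9075) = -0.31410
  Q(2)·log₂(Q(2)/P(2)) = 0.2401·log₂(0.2401/0.0099) = 1.10448
  Q(3)·log₂(Q(3)/P(3)) = 0.1111·log₂(0.1111/0.0826) = 0.04751

D_KL(Q||P) = -0.31410 + 1.10448 + 0.04751 = 0.83789 ≈ 0.8379 bits

These are NOT equal (difference: 0.4794 bits). KL divergence is asymmetric: D_KL(P||Q) ≠ D_KL(Q||P) in general.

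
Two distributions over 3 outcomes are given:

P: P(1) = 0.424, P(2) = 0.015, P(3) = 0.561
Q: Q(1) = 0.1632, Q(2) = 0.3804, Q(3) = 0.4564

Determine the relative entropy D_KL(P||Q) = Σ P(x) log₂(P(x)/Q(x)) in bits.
0.6811 bits

D_KL(P||Q) = Σ P(x) log₂(P(x)/Q(x))

Computing term by term:
  P(1)·log₂(P(1)/Q(1)) = 0.424·log₂(0.424/0.1632) = 0.58403
  P(2)·log₂(P(2)/Q(2)) = 0.015·log₂(0.015/0.3804) = -0.06997
  P(3)·log₂(P(3)/Q(3)) = 0.561·log₂(0.561/0.4564) = 0.16701

D_KL(P||Q) = 0.58403 - 0.06997 + 0.16701 = 0.68107 ≈ 0.6811 bits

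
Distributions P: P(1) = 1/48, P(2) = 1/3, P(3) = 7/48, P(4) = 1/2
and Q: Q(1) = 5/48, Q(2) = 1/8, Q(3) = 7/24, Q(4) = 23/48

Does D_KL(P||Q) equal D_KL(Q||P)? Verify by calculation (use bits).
D_KL(P||Q) = 0.3082 bits, D_KL(Q||P) = 0.3272 bits. No — D_KL(P||Q) ≠ D_KL(Q||P) for this pair.

D_KL(P||Q) = Σ P(x) log₂(P(x)/Q(x))

Computing term by term:
  P(1)·log₂(P(1)/Q(1)) = (1/48)·log₂((1/48)/(5/48)) = -0.04837
  P(2)·log₂(P(2)/Q(2)) = (1/3)·log₂((1/3)/(1/8)) = 0.47168
  P(3)·log₂(P(3)/Q(3)) = (7/48)·log₂((7/48)/(7/24)) = -0.14583
  P(4)·log₂(P(4)/Q(4)) = (1/2)·log₂((1/2)/(23/48)) = 0.03070

D_KL(P||Q) = -0.04837 + 0.47168 - 0.14583 + 0.03070 = 0.30818 ≈ 0.3082 bits

D_KL(Q||P) = Σ Q(x) log₂(Q(x)/P(x))

Computing term by term:
  Q(1)·log₂(Q(1)/P(1)) = (5/48)·log₂((5/48)/(1/48)) = 0.24187
  Q(2)·log₂(Q(2)/P(2)) = (1/8)·log₂((1/8)/(1/3)) = -0.17688
  Q(3)·log₂(Q(3)/P(3)) = (7/24)·log₂((7/24)/(7/48)) = 0.29167
  Q(4)·log₂(Q(4)/P(4)) = (23/48)·log₂((23/48)/(1/2)) = -0.02942

D_KL(Q||P) = 0.24187 - 0.17688 + 0.29167 - 0.02942 = 0.32724 ≈ 0.3272 bits

These are NOT equal (difference: 0.0190 bits). KL divergence is asymmetric: D_KL(P||Q) ≠ D_KL(Q||P) in general.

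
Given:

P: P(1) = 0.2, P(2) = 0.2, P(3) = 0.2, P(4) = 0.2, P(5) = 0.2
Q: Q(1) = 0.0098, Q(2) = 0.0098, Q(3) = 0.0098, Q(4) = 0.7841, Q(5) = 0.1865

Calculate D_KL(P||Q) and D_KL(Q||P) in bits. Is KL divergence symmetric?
D_KL(P||Q) = 2.2366 bits, D_KL(Q||P) = 1.3988 bits. No, KL divergence is not symmetric.

D_KL(P||Q) = Σ P(x) log₂(P(x)/Q(x))

Computing term by term:
  P(1)·log₂(P(1)/Q(1)) = 0.2·log₂(0.2/0.0098) = 0.87021
  P(2)·log₂(P(2)/Q(2)) = 0.2·log₂(0.2/0.0098) = 0.87021
  P(3)·log₂(P(3)/Q(3)) = 0.2·log₂(0.2/0.0098) = 0.87021
  P(4)·log₂(P(4)/Q(4)) = 0.2·log₂(0.2/0.7841) = -0.39421
  P(5)·log₂(P(5)/Q(5)) = 0.2·log₂(0.2/0.1865) = 0.02016

D_KL(P||Q) = 0.87021 + 0.87021 + 0.87021 - 0.39421 + 0.02016 = 2.23658 ≈ 2.2366 bits

D_KL(Q||P) = Σ Q(x) log₂(Q(x)/P(x))

Computing term by term:
  Q(1)·log₂(Q(1)/P(1)) = 0.0098·log₂(0.0098/0.2) = -0.04264
  Q(2)·log₂(Q(2)/P(2)) = 0.0098·log₂(0.0098/0.2) = -0.04264
  Q(3)·log₂(Q(3)/P(3)) = 0.0098·log₂(0.0098/0.2) = -0.04264
  Q(4)·log₂(Q(4)/P(4)) = 0.7841·log₂(0.7841/0.2) = 1.54549
  Q(5)·log₂(Q(5)/P(5)) = 0.1865·log₂(0.1865/0.2) = -0.01880

D_KL(Q||P) = -0.04264 - 0.04264 - 0.04264 + 1.54549 - 0.01880 = 1.39877 ≈ 1.3988 bits

These are NOT equal (difference: 0.8378 bits). KL divergence is asymmetric: D_KL(P||Q) ≠ D_KL(Q||P) in general.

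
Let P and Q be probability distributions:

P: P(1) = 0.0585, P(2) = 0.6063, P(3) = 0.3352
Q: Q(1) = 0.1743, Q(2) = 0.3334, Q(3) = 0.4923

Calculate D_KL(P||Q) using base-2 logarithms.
0.2451 bits

D_KL(P||Q) = Σ P(x) log₂(P(x)/Q(x))

Computing term by term:
  P(1)·log₂(P(1)/Q(1)) = 0.0585·log₂(0.0585/0.1743) = -0.09214
  P(2)·log₂(P(2)/Q(2)) = 0.6063·log₂(0.6063/0.3334) = 0.52310
  P(3)·log₂(P(3)/Q(3)) = 0.3352·log₂(0.3352/0.4923) = -0.18587

D_KL(P||Q) = -0.09214 + 0.52310 - 0.18587 = 0.24509 ≈ 0.2451 bits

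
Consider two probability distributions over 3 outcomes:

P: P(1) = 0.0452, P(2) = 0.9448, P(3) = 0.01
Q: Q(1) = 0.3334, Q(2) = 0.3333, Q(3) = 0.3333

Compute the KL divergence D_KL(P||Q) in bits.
1.2393 bits

D_KL(P||Q) = Σ P(x) log₂(P(x)/Q(x))

Computing term by term:
  P(1)·log₂(P(1)/Q(1)) = 0.0452·log₂(0.0452/0.3334) = -0.13031
  P(2)·log₂(P(2)/Q(2)) = 0.9448·log₂(0.9448/0.3333) = 1.42021
  P(3)·log₂(P(3)/Q(3)) = 0.01·log₂(0.01/0.3333) = -0.05059

D_KL(P||Q) = -0.13031 + 1.42021 - 0.05059 = 1.23931 ≈ 1.2393 bits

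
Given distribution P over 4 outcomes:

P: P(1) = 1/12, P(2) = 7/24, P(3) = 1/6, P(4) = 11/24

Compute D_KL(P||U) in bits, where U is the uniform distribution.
0.2361 bits

U(i) = 1/4 for all i

D_KL(P||U) = Σ P(x) log₂(P(x) / (1/4))
           = Σ P(x) log₂(P(x)) + log₂(4)
           = log₂(4) - H(P)

H(P) = -Σ P(x) log₂(P(x)):
  -P(1)·log₂(P(1)) = -(1/12)·log₂(1/12) = 0.29875
  -P(2)·log₂(P(2)) = -(7/24)·log₂(7/24) = 0.51847
  -P(3)·log₂(P(3)) = -(1/6)·log₂(1/6) = 0.43083
  -P(4)·log₂(P(4)) = -(11/24)·log₂(11/24) = 0.51587
H(P) = 0.29875 + 0.51847 + 0.43083 + 0.51587 = 1.76392 bits

log₂(4) = 2.00000 bits

D_KL(P||U) = 2.00000 - 1.76392 = 0.23608 ≈ 0.2361 bits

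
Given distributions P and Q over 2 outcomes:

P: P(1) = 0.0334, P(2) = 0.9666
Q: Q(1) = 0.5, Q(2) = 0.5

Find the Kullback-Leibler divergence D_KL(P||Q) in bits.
0.7888 bits

D_KL(P||Q) = Σ P(x) log₂(P(x)/Q(x))

Computing term by term:
  P(1)·log₂(P(1)/Q(1)) = 0.0334·log₂(0.0334/0.5) = -0.13039
  P(2)·log₂(P(2)/Q(2)) = 0.9666·log₂(0.9666/0.5) = 0.91923

D_KL(P||Q) = -0.13039 + 0.91923 = 0.78884 ≈ 0.7888 bits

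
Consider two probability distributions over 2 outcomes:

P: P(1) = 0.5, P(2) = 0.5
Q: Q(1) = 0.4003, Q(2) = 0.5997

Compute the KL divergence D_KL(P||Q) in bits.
0.0293 bits

D_KL(P||Q) = Σ P(x) log₂(P(x)/Q(x))

Computing term by term:
  P(1)·log₂(P(1)/Q(1)) = 0.5·log₂(0.5/0.4003) = 0.16042
  P(2)·log₂(P(2)/Q(2)) = 0.5·log₂(0.5/0.5997) = -0.13116

D_KL(P||Q) = 0.16042 - 0.13116 = 0.02926 ≈ 0.0293 bits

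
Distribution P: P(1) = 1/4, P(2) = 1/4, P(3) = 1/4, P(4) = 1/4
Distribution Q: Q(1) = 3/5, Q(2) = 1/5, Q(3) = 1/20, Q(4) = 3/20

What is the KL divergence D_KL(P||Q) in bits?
0.5294 bits

D_KL(P||Q) = Σ P(x) log₂(P(x)/Q(x))

Computing term by term:
  P(1)·log₂(P(1)/Q(1)) = (1/4)·log₂((1/4)/(3/5)) = -0.31576
  P(2)·log₂(P(2)/Q(2)) = (1/4)·log₂((1/4)/(1/5)) = 0.08048
  P(3)·log₂(P(3)/Q(3)) = (1/4)·log₂((1/4)/(1/20)) = 0.58048
  P(4)·log₂(P(4)/Q(4)) = (1/4)·log₂((1/4)/(3/20)) = 0.18424

D_KL(P||Q) = -0.31576 + 0.08048 + 0.58048 + 0.18424 = 0.52944 ≈ 0.5294 bits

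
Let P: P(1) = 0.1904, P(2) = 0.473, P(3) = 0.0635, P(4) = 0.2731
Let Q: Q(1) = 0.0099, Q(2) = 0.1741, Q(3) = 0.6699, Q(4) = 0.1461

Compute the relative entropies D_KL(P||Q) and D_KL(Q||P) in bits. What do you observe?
D_KL(P||Q) = 1.5248 bits, D_KL(Q||P) = 1.8520 bits. The two directions give different values (D_KL(Q||P) exceeds D_KL(P||Q) by 0.3272 bits): KL divergence is asymmetric.

D_KL(P||Q) = Σ P(x) log₂(P(x)/Q(x))

Computing term by term:
  P(1)·log₂(P(1)/Q(1)) = 0.1904·log₂(0.1904/0.0099) = 0.81214
  P(2)·log₂(P(2)/Q(2)) = 0.473·log₂(0.473/0.1741) = 0.68203
  P(3)·log₂(P(3)/Q(3)) = 0.0635·log₂(0.0635/0.6699) = -0.21584
  P(4)·log₂(P(4)/Q(4)) = 0.2731·log₂(0.2731/0.1461) = 0.24647

D_KL(P||Q) = 0.81214 + 0.68203 - 0.21584 + 0.24647 = 1.52480 ≈ 1.5248 bits

D_KL(Q||P) = Σ Q(x) log₂(Q(x)/P(x))

Computing term by term:
  Q(1)·log₂(Q(1)/P(1)) = 0.0099·log₂(0.0099/0.1904) = -0.04223
  Q(2)·log₂(Q(2)/P(2)) = 0.1741·log₂(0.1741/0.473) = -0.25104
  Q(3)·log₂(Q(3)/P(3)) = 0.6699·log₂(0.6699/0.0635) = 2.27707
  Q(4)·log₂(Q(4)/P(4)) = 0.1461·log₂(0.1461/0.2731) = -0.13185

D_KL(Q||P) = -0.04223 - 0.25104 + 2.27707 - 0.13185 = 1.85195 ≈ 1.8520 bits

These are NOT equal (difference: 0.3272 bits). KL divergence is asymmetric: D_KL(P||Q) ≠ D_KL(Q||P) in general.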